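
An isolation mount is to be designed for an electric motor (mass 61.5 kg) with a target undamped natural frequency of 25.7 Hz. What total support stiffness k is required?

ω_n = 2πf_n = 2π × 25.7 = 161.5 rad/s.
k = m·ω_n² = 61.5 × 161.5² = 61.5 × 26080 = 1604000 N/m.

1600000 N/m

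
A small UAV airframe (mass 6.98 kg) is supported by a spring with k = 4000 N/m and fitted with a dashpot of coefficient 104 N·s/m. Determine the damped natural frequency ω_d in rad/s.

ω_n = √(k/m) = √(4000/6.98) = 23.94 rad/s.
Critical damping c_c = 2√(k·m) = 2√(4000 × 6.98) = 334.2 N·s/m, so ζ = c/c_c = 104/334.2 = 0.3112.
ω_d = ω_n√(1 − ζ²) = 23.94 × √(1 − 0.0968) = 22.75 rad/s.

22.8 rad/s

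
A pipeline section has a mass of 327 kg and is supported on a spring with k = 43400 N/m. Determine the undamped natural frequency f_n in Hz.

ω_n = √(k/m) = √(43400/327) = √132.7 = 11.52 rad/s.
f_n = ω_n/(2π) = 11.52/6.283 = 1.834 Hz.

1.83 Hz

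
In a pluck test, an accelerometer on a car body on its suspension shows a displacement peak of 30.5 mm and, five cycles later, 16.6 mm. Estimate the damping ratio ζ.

0.0194

Logarithmic decrement δ = (1/n)·ln(x₀/x_n) = (1/5)·ln(30.5/16.6) = (1/5)·ln(1.837) = 0.1217.
ζ = δ/√(4π² + δ²) = 0.1217/√(39.48 + 0.0148) = 0.1217/6.284 = 0.01936.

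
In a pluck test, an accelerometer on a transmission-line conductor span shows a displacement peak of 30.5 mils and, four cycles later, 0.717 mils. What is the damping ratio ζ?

Logarithmic decrement δ = (1/n)·ln(x₀/x_n) = (1/4)·ln(30.5/0.717) = (1/4)·ln(42.54) = 0.9376.
ζ = δ/√(4π² + δ²) = 0.9376/√(39.48 + 0.879) = 0.9376/6.353 = 0.1476.

0.148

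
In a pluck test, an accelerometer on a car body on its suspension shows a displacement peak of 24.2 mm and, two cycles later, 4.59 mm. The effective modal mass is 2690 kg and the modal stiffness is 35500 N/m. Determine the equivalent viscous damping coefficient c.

Logarithmic decrement δ = (1/n)·ln(x₀/x_n) = (1/2)·ln(24.2/4.59) = (1/2)·ln(5.272) = 0.8312.
ζ = δ/√(4π² + δ²) = 0.8312/√(39.48 + 0.691) = 0.8312/6.338 = 0.1312.
c = ζ · 2√(km) = 0.1312 × 2√(35500 × 2690) = 0.1312 × 19540 = 2563 N·s/m.

2560 N·s/m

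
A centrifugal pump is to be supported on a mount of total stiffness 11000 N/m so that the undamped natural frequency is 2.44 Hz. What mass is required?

46.8 kg

ω_n = 2πf_n = 2π × 2.44 = 15.33 rad/s.
m = k/ω_n² = 11000/15.33² = 11000/235.0 = 46.80 kg.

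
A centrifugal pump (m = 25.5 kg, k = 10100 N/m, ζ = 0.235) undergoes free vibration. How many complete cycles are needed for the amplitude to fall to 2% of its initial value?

3 cycles

Logarithmic decrement δ = 2πζ/√(1 − ζ²) = 2π × 0.2350/√(1 − 0.0552) = 1.519.
x_n/x₀ = e^(−nδ) ≤ 0.02; take ln: n ≥ ln(1/0.02)/δ = 3.912/1.519 = 2.575.
So 3 complete cycles are required.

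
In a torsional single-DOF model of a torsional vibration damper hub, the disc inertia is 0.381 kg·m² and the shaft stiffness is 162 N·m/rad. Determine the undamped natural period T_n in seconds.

ω_n = √(k_t/J) = √(162/0.381) = √425.2 = 20.62 rad/s.
T_n = 2π/ω_n = 6.283/20.62 = 0.3047 s.

0.305 s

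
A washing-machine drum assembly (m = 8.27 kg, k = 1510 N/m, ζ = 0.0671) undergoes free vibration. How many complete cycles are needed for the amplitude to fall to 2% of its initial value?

10 cycles

Logarithmic decrement δ = 2πζ/√(1 − ζ²) = 2π × 0.06710/√(1 − 0.00450) = 0.4226.
x_n/x₀ = e^(−nδ) ≤ 0.02; take ln: n ≥ ln(1/0.02)/δ = 3.912/0.4226 = 9.258.
So 10 complete cycles are required.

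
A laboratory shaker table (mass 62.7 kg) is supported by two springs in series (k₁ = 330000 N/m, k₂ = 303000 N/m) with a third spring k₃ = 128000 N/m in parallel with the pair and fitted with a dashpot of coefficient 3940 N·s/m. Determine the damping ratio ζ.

0.465

Series pair: k_s = k₁k₂/(k₁+k₂) = (330000)(303000)/(330000 + 303000) = 158000 N/m. In parallel with k₃: k_eq = 158000 + 128000 = 286000 N/m.
ω_n = √(k_eq/m) = √(286000/62.7) = 67.53 rad/s.
Critical damping c_c = 2√(k_eq·m) = 2√(286000 × 62.7) = 8469 N·s/m, so ζ = c/c_c = 3940/8469 = 0.4652.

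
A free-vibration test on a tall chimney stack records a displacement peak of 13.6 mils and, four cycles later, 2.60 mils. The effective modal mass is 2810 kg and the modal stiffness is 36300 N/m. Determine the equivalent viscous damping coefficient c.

Logarithmic decrement δ = (1/n)·ln(x₀/x_n) = (1/4)·ln(13.6/2.60) = (1/4)·ln(5.231) = 0.4136.
ζ = δ/√(4π² + δ²) = 0.4136/√(39.48 + 0.171) = 0.4136/6.297 = 0.06569.
c = ζ · 2√(km) = 0.06569 × 2√(36300 × 2810) = 0.06569 × 20200 = 1327 N·s/m.

1330 N·s/m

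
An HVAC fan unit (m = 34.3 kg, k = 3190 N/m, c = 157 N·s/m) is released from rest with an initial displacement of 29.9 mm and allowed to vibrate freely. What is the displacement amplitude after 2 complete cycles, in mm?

ζ = c/(2√(km)) = 157/(2√(3190 × 34.3)) = 157/661.6 = 0.2373.
Logarithmic decrement δ = 2πζ/√(1 − ζ²) = 2π × 0.2373/√(1 − 0.0563) = 1.535.
After n cycles, x_n/x₀ = e^(−nδ), so x_2 = 29.9 × e^(−2 × 1.535) = 29.9 × 0.04643 = 1.388 mm.

1.39 mm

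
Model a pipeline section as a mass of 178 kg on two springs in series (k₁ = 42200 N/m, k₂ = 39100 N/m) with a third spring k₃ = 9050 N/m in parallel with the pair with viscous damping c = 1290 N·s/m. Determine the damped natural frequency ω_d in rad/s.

Series pair: k_s = k₁k₂/(k₁+k₂) = (42200)(39100)/(42200 + 39100) = 20300 N/m. In parallel with k₃: k_eq = 20300 + 9050 = 29350 N/m.
ω_n = √(k_eq/m) = √(29350/178) = 12.84 rad/s.
Critical damping c_c = 2√(k_eq·m) = 2√(29350 × 178) = 4571 N·s/m, so ζ = c/c_c = 1290/4571 = 0.2822.
ω_d = ω_n√(1 − ζ²) = 12.84 × √(1 − 0.0796) = 12.32 rad/s.

12.3 rad/s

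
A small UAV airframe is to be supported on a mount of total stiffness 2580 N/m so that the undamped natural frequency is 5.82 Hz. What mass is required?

1.93 kg

ω_n = 2πf_n = 2π × 5.82 = 36.57 rad/s.
m = k/ω_n² = 2580/36.57² = 2580/1337 = 1.929 kg.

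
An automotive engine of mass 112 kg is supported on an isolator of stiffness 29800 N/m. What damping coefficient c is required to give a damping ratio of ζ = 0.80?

c_c = 2√(k·m) = 2√(29800 × 112) = 3654 N·s/m.
c = ζ·c_c = 0.80 × 3654 = 2923 N·s/m.

2920 N·s/m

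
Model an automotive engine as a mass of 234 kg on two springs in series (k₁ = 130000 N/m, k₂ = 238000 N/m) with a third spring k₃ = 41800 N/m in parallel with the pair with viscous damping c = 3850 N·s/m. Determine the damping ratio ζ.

0.355

Series pair: k_s = k₁k₂/(k₁+k₂) = (130000)(238000)/(130000 + 238000) = 84080 N/m. In parallel with k₃: k_eq = 84080 + 41800 = 125900 N/m.
ω_n = √(k_eq/m) = √(125900/234) = 23.19 rad/s.
Critical damping c_c = 2√(k_eq·m) = 2√(125900 × 234) = 10850 N·s/m, so ζ = c/c_c = 3850/10850 = 0.3547.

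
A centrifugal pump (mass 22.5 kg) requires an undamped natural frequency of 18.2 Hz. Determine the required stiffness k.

ω_n = 2πf_n = 2π × 18.2 = 114.4 rad/s.
k = m·ω_n² = 22.5 × 114.4² = 22.5 × 13080 = 294200 N/m.

294000 N/m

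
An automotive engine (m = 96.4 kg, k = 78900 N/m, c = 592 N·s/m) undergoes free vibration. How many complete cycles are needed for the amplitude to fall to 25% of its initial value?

3 cycles

ζ = c/(2√(km)) = 592/(2√(78900 × 96.4)) = 592/5516 = 0.1073.
Logarithmic decrement δ = 2πζ/√(1 − ζ²) = 2π × 0.1073/√(1 − 0.0115) = 0.6783.
x_n/x₀ = e^(−nδ) ≤ 0.25; take ln: n ≥ ln(1/0.25)/δ = 1.386/0.6783 = 2.044.
So 3 complete cycles are required.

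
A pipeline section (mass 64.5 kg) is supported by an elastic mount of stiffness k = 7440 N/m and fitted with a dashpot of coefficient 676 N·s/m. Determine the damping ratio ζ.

0.488

ω_n = √(k/m) = √(7440/64.5) = 10.74 rad/s.
Critical damping c_c = 2√(k·m) = 2√(7440 × 64.5) = 1385 N·s/m, so ζ = c/c_c = 676/1385 = 0.4879.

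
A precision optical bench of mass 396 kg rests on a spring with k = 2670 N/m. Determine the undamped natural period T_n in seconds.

2.42 s

ω_n = √(k/m) = √(2670/396) = √6.742 = 2.597 rad/s.
T_n = 2π/ω_n = 6.283/2.597 = 2.420 s.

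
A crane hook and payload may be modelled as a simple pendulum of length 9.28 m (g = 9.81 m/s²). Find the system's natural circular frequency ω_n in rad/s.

1.03 rad/s

For a simple pendulum ω_n = √(g/L) = √(9.81/9.28) = √1.057 = 1.028 rad/s.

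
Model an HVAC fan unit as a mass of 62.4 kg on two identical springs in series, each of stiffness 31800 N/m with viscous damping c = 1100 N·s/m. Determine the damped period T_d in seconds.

0.472 s

Series springs: 1/k_eq = 2/31800, so k_eq = 31800/2 = 15900 N/m.
ω_n = √(k_eq/m) = √(15900/62.4) = 15.96 rad/s.
Critical damping c_c = 2√(k_eq·m) = 2√(15900 × 62.4) = 1992 N·s/m, so ζ = c/c_c = 1100/1992 = 0.5522.
ω_d = ω_n√(1 − ζ²) = 15.96 × √(1 − 0.305) = 13.31 rad/s.
T_d = 2π/ω_d = 0.4721 s.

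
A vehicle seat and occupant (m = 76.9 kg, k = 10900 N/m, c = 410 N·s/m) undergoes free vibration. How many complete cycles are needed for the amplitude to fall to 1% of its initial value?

ζ = c/(2√(km)) = 410/(2√(10900 × 76.9)) = 410/1831 = 0.2239.
Logarithmic decrement δ = 2πζ/√(1 − ζ²) = 2π × 0.2239/√(1 − 0.0501) = 1.444.
x_n/x₀ = e^(−nδ) ≤ 0.01; take ln: n ≥ ln(1/0.01)/δ = 4.605/1.444 = 3.190.
So 4 complete cycles are required.

4 cycles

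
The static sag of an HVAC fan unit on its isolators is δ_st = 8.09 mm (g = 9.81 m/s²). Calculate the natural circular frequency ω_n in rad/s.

ω_n = √(g/δ_st) = √(9.81/0.00809) = √1213 = 34.82 rad/s.

34.8 rad/s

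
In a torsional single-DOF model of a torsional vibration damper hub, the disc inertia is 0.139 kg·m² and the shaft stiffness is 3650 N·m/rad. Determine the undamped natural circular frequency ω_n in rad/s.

ω_n = √(k_t/J) = √(3650/0.139) = √26260 = 162.0 rad/s.

162 rad/s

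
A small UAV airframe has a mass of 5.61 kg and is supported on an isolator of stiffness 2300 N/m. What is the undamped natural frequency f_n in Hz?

3.22 Hz

ω_n = √(k/m) = √(2300/5.61) = √410.0 = 20.25 rad/s.
f_n = ω_n/(2π) = 20.25/6.283 = 3.223 Hz.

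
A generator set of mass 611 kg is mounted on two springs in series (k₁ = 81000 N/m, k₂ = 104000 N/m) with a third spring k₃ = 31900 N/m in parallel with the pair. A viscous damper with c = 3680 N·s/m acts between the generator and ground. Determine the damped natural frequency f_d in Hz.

Series pair: k_s = k₁k₂/(k₁+k₂) = (81000)(104000)/(81000 + 104000) = 45540 N/m. In parallel with k₃: k_eq = 45540 + 31900 = 77440 N/m.
ω_n = √(k_eq/m) = √(77440/611) = 11.26 rad/s.
Critical damping c_c = 2√(k_eq·m) = 2√(77440 × 611) = 13760 N·s/m, so ζ = c/c_c = 3680/13760 = 0.2675.
ω_d = ω_n√(1 − ζ²) = 11.26 × √(1 − 0.0716) = 10.85 rad/s.
f_d = ω_d/(2π) = 1.726 Hz.

1.73 Hz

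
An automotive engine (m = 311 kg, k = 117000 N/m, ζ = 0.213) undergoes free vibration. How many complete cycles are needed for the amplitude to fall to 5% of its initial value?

Logarithmic decrement δ = 2πζ/√(1 − ζ²) = 2π × 0.2130/√(1 − 0.0454) = 1.370.
x_n/x₀ = e^(−nδ) ≤ 0.05; take ln: n ≥ ln(1/0.05)/δ = 2.996/1.370 = 2.187.
So 3 complete cycles are required.

3 cycles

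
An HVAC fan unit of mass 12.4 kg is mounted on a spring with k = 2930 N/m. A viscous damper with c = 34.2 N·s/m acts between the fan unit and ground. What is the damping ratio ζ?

ω_n = √(k/m) = √(2930/12.4) = 15.37 rad/s.
Critical damping c_c = 2√(k·m) = 2√(2930 × 12.4) = 381.2 N·s/m, so ζ = c/c_c = 34.2/381.2 = 0.08971.

0.0897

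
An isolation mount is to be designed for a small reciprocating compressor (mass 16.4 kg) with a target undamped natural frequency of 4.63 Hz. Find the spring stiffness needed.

13900 N/m

ω_n = 2πf_n = 2π × 4.63 = 29.09 rad/s.
k = m·ω_n² = 16.4 × 29.09² = 16.4 × 846.3 = 13880 N/m.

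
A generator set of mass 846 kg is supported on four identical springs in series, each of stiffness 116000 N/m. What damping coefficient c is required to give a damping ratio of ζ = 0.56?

Series springs: 1/k_eq = 4/116000, so k_eq = 116000/4 = 29000 N/m.
c_c = 2√(k_eq·m) = 2√(29000 × 846) = 9906 N·s/m.
c = ζ·c_c = 0.56 × 9906 = 5548 N·s/m.

5550 N·s/m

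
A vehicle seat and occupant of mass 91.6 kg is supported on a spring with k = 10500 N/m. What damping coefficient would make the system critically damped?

c_c = 2√(k·m) = 2√(10500 × 91.6) = 2 × 980.7 = 1961 N·s/m.

1960 N·s/m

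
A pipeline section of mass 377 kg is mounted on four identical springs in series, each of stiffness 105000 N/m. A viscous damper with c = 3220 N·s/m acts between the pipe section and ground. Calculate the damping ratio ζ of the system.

0.512

Series springs: 1/k_eq = 4/105000, so k_eq = 105000/4 = 26250 N/m.
ω_n = √(k_eq/m) = √(26250/377) = 8.344 rad/s.
Critical damping c_c = 2√(k_eq·m) = 2√(26250 × 377) = 6292 N·s/m, so ζ = c/c_c = 3220/6292 = 0.5118.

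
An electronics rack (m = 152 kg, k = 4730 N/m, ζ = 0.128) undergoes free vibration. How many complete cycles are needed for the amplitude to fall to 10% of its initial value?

3 cycles

Logarithmic decrement δ = 2πζ/√(1 − ζ²) = 2π × 0.1280/√(1 − 0.0164) = 0.8109.
x_n/x₀ = e^(−nδ) ≤ 0.1; take ln: n ≥ ln(1/0.1)/δ = 2.303/0.8109 = 2.839.
So 3 complete cycles are required.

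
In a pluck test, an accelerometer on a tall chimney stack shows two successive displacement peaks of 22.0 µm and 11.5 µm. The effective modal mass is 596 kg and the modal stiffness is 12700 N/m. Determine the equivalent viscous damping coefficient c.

565 N·s/m

Logarithmic decrement δ = (1/n)·ln(x₀/x_n) = (1/1)·ln(22.0/11.5) = (1/1)·ln(1.913) = 0.6487.
ζ = δ/√(4π² + δ²) = 0.6487/√(39.48 + 0.421) = 0.6487/6.317 = 0.1027.
c = ζ · 2√(km) = 0.1027 × 2√(12700 × 596) = 0.1027 × 5502 = 565.1 N·s/m.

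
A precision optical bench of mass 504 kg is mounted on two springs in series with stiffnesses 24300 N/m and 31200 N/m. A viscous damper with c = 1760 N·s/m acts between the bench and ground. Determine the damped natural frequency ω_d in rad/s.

4.90 rad/s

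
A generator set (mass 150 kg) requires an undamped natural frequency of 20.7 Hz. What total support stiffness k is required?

ω_n = 2πf_n = 2π × 20.7 = 130.1 rad/s.
k = m·ω_n² = 150 × 130.1² = 150 × 16920 = 2537000 N/m.

2540000 N/m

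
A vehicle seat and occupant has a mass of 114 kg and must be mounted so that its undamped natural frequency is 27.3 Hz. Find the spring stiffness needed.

ω_n = 2πf_n = 2π × 27.3 = 171.5 rad/s.
k = m·ω_n² = 114 × 171.5² = 114 × 29420 = 3354000 N/m.

3350000 N/m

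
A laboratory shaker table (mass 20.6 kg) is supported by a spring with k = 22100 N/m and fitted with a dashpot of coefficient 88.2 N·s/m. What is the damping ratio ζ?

ω_n = √(k/m) = √(22100/20.6) = 32.75 rad/s.
Critical damping c_c = 2√(k·m) = 2√(22100 × 20.6) = 1349 N·s/m, so ζ = c/c_c = 88.2/1349 = 0.06536.

0.0654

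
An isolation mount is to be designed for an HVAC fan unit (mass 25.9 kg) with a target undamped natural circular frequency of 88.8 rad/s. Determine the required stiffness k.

204000 N/m

k = m·ω_n² = 25.9 × 88.80² = 25.9 × 7885 = 204200 N/m.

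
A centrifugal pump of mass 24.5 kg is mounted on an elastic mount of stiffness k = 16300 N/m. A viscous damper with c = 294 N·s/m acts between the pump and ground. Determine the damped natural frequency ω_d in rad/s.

ω_n = √(k/m) = √(16300/24.5) = 25.79 rad/s.
Critical damping c_c = 2√(k·m) = 2√(16300 × 24.5) = 1264 N·s/m, so ζ = c/c_c = 294/1264 = 0.2326.
ω_d = ω_n√(1 − ζ²) = 25.79 × √(1 − 0.0541) = 25.09 rad/s.

25.1 rad/s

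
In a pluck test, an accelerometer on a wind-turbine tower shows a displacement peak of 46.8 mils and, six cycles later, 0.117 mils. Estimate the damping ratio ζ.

0.157

Logarithmic decrement δ = (1/n)·ln(x₀/x_n) = (1/6)·ln(46.8/0.117) = (1/6)·ln(400.0) = 0.9986.
ζ = δ/√(4π² + δ²) = 0.9986/√(39.48 + 0.997) = 0.9986/6.362 = 0.1570.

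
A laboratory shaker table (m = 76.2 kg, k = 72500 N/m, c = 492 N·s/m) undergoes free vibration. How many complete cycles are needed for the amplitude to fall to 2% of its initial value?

6 cycles

ζ = c/(2√(km)) = 492/(2√(72500 × 76.2)) = 492/4701 = 0.1047.
Logarithmic decrement δ = 2πζ/√(1 − ζ²) = 2π × 0.1047/√(1 − 0.0110) = 0.6612.
x_n/x₀ = e^(−nδ) ≤ 0.02; take ln: n ≥ ln(1/0.02)/δ = 3.912/0.6612 = 5.916.
So 6 complete cycles are required.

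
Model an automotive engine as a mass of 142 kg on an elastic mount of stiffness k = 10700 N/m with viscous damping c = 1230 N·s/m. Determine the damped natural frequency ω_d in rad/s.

ω_n = √(k/m) = √(10700/142) = 8.681 rad/s.
Critical damping c_c = 2√(k·m) = 2√(10700 × 142) = 2465 N·s/m, so ζ = c/c_c = 1230/2465 = 0.4989.
ω_d = ω_n√(1 − ζ²) = 8.681 × √(1 − 0.249) = 7.523 rad/s.

7.52 rad/s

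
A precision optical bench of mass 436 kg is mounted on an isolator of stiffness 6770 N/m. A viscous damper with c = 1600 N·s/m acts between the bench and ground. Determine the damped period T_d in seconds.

1.80 s

ω_n = √(k/m) = √(6770/436) = 3.940 rad/s.
Critical damping c_c = 2√(k·m) = 2√(6770 × 436) = 3436 N·s/m, so ζ = c/c_c = 1600/3436 = 0.4656.
ω_d = ω_n√(1 − ζ²) = 3.940 × √(1 − 0.217) = 3.487 rad/s.
T_d = 2π/ω_d = 1.802 s.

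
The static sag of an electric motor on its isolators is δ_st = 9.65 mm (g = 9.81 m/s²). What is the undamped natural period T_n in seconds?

0.197 s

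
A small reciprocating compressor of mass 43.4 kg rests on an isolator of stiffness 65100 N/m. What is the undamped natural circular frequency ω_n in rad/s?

38.7 rad/s

ω_n = √(k/m) = √(65100/43.4) = √1500 = 38.73 rad/s.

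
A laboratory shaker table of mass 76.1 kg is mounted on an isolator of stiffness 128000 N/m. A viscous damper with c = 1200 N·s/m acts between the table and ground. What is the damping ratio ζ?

0.192

ω_n = √(k/m) = √(128000/76.1) = 41.01 rad/s.
Critical damping c_c = 2√(k·m) = 2√(128000 × 76.1) = 6242 N·s/m, so ζ = c/c_c = 1200/6242 = 0.1922.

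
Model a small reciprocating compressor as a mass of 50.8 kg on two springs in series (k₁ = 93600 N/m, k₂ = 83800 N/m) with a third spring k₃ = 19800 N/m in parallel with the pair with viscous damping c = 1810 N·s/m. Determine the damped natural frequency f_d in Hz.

4.89 Hz

Series pair: k_s = k₁k₂/(k₁+k₂) = (93600)(83800)/(93600 + 83800) = 44210 N/m. In parallel with k₃: k_eq = 44210 + 19800 = 64010 N/m.
ω_n = √(k_eq/m) = √(64010/50.8) = 35.50 rad/s.
Critical damping c_c = 2√(k_eq·m) = 2√(64010 × 50.8) = 3607 N·s/m, so ζ = c/c_c = 1810/3607 = 0.5019.
ω_d = ω_n√(1 − ζ²) = 35.50 × √(1 − 0.252) = 30.70 rad/s.
f_d = ω_d/(2π) = 4.887 Hz.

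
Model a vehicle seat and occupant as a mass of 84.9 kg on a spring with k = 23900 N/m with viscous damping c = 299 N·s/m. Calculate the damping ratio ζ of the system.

0.105

ω_n = √(k/m) = √(23900/84.9) = 16.78 rad/s.
Critical damping c_c = 2√(k·m) = 2√(23900 × 84.9) = 2849 N·s/m, so ζ = c/c_c = 299/2849 = 0.1050.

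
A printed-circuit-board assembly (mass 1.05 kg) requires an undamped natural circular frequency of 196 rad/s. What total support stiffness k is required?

k = m·ω_n² = 1.05 × 196.0² = 1.05 × 38420 = 40340 N/m.

40300 N/m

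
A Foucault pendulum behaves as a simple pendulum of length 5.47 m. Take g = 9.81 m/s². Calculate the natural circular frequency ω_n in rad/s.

1.34 rad/s

For a simple pendulum ω_n = √(g/L) = √(9.81/5.47) = √1.793 = 1.339 rad/s.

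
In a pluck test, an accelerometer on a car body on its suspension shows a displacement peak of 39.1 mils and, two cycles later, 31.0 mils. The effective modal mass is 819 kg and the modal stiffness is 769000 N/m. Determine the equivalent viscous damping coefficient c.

927 N·s/m

Logarithmic decrement δ = (1/n)·ln(x₀/x_n) = (1/2)·ln(39.1/31.0) = (1/2)·ln(1.261) = 0.1161.
ζ = δ/√(4π² + δ²) = 0.1161/√(39.48 + 0.0135) = 0.1161/6.284 = 0.01847.
c = ζ · 2√(km) = 0.01847 × 2√(769000 × 819) = 0.01847 × 50190 = 927.0 N·s/m.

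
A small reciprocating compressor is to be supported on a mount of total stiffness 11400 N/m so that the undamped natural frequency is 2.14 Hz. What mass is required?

ω_n = 2πf_n = 2π × 2.14 = 13.45 rad/s.
m = k/ω_n² = 11400/13.45² = 11400/180.8 = 63.05 kg.

63.1 kg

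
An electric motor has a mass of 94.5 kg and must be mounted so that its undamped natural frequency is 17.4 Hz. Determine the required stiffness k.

1130000 N/m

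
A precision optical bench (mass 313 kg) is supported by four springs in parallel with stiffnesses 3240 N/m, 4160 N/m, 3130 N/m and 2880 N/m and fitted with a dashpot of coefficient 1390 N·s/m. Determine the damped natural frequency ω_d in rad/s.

Parallel springs add: k_eq = 3240 + 4160 + 3130 + 2880 = 13410 N/m.
ω_n = √(k_eq/m) = √(13410/313) = 6.545 rad/s.
Critical damping c_c = 2√(k_eq·m) = 2√(13410 × 313) = 4097 N·s/m, so ζ = c/c_c = 1390/4097 = 0.3392.
ω_d = ω_n√(1 − ζ²) = 6.545 × √(1 − 0.115) = 6.157 rad/s.

6.16 rad/s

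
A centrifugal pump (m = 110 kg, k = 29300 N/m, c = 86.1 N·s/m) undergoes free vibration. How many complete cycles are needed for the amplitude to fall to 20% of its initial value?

ζ = c/(2√(km)) = 86.1/(2√(29300 × 110)) = 86.1/3591 = 0.02398.
Logarithmic decrement δ = 2πζ/√(1 − ζ²) = 2π × 0.02398/√(1 − 0.000575) = 0.1507.
x_n/x₀ = e^(−nδ) ≤ 0.2; take ln: n ≥ ln(1/0.2)/δ = 1.609/0.1507 = 10.68.
So 11 complete cycles are required.

11 cycles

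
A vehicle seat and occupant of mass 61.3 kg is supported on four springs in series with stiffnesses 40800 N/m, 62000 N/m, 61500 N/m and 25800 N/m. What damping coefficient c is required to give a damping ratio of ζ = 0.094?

150 N·s/m

Series springs: 1/k_eq = 1/40800 + 1/62000 + 1/61500 + 1/25800 = 9.566×10^-5, so k_eq = 10450 N/m.
c_c = 2√(k_eq·m) = 2√(10450 × 61.3) = 1601 N·s/m.
c = ζ·c_c = 0.094 × 1601 = 150.5 N·s/m.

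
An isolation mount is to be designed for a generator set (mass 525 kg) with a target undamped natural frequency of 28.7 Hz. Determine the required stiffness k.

ω_n = 2πf_n = 2π × 28.7 = 180.3 rad/s.
k = m·ω_n² = 525 × 180.3² = 525 × 32520 = 17070000 N/m.

17100000 N/m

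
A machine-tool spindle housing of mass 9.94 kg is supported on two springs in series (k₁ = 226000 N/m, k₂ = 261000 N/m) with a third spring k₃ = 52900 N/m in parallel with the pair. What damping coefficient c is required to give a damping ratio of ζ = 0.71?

1870 N·s/m

Series pair: k_s = k₁k₂/(k₁+k₂) = (226000)(261000)/(226000 + 261000) = 121100 N/m. In parallel with k₃: k_eq = 121100 + 52900 = 174000 N/m.
c_c = 2√(k_eq·m) = 2√(174000 × 9.94) = 2630 N·s/m.
c = ζ·c_c = 0.71 × 2630 = 1868 N·s/m.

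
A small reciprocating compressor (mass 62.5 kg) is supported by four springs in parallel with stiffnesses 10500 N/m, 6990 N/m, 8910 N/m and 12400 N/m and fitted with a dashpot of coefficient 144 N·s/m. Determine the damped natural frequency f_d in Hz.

Parallel springs add: k_eq = 10500 + 6990 + 8910 + 12400 = 38800 N/m.
ω_n = √(k_eq/m) = √(38800/62.5) = 24.92 rad/s.
Critical damping c_c = 2√(k_eq·m) = 2√(38800 × 62.5) = 3114 N·s/m, so ζ = c/c_c = 144/3114 = 0.04624.
ω_d = ω_n√(1 − ζ²) = 24.92 × √(1 − 0.00214) = 24.89 rad/s.
f_d = ω_d/(2π) = 3.961 Hz.

3.96 Hz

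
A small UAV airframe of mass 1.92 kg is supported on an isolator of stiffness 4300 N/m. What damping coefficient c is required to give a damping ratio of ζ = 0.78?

142 N·s/m

c_c = 2√(k·m) = 2√(4300 × 1.92) = 181.7 N·s/m.
c = ζ·c_c = 0.78 × 181.7 = 141.7 N·s/m.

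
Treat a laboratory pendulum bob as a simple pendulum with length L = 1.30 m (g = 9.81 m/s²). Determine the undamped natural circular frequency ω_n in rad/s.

For a simple pendulum ω_n = √(g/L) = √(9.81/1.30) = √7.546 = 2.747 rad/s.

2.75 rad/s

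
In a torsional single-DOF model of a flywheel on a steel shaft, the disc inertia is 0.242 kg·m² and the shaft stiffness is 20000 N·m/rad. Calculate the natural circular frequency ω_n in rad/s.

ω_n = √(k_t/J) = √(20000/0.242) = √82640 = 287.5 rad/s.

287 rad/s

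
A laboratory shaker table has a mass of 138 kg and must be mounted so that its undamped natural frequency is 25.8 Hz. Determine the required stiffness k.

ω_n = 2πf_n = 2π × 25.8 = 162.1 rad/s.
k = m·ω_n² = 138 × 162.1² = 138 × 26280 = 3626000 N/m.

3630000 N/m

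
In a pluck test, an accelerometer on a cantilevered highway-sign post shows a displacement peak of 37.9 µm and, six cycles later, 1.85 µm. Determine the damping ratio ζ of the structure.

0.0798

Logarithmic decrement δ = (1/n)·ln(x₀/x_n) = (1/6)·ln(37.9/1.85) = (1/6)·ln(20.49) = 0.5033.
ζ = δ/√(4π² + δ²) = 0.5033/√(39.48 + 0.253) = 0.5033/6.303 = 0.07985.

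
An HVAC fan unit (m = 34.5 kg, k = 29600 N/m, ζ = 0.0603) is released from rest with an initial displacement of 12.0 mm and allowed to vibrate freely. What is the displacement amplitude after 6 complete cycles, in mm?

Logarithmic decrement δ = 2πζ/√(1 − ζ²) = 2π × 0.06030/√(1 − 0.00364) = 0.3796.
After n cycles, x_n/x₀ = e^(−nδ), so x_6 = 12.0 × e^(−6 × 0.3796) = 12.0 × 0.1026 = 1.231 mm.

1.23 mm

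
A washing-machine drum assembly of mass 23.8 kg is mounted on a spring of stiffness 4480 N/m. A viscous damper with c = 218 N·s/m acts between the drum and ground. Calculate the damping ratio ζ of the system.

ω_n = √(k/m) = √(4480/23.8) = 13.72 rad/s.
Critical damping c_c = 2√(k·m) = 2√(4480 × 23.8) = 653.1 N·s/m, so ζ = c/c_c = 218/653.1 = 0.3338.

0.334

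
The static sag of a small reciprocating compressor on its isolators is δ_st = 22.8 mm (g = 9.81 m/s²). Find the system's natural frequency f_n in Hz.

3.30 Hz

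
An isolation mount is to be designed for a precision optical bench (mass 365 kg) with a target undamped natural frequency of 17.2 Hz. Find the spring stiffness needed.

4260000 N/m

ω_n = 2πf_n = 2π × 17.2 = 108.1 rad/s.
k = m·ω_n² = 365 × 108.1² = 365 × 11680 = 4263000 N/m.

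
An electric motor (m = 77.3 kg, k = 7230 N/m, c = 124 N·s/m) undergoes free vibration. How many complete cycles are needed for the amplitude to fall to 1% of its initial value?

ζ = c/(2√(km)) = 124/(2√(7230 × 77.3)) = 124/1495 = 0.08293.
Logarithmic decrement δ = 2πζ/√(1 − ζ²) = 2π × 0.08293/√(1 − 0.00688) = 0.5229.
x_n/x₀ = e^(−nδ) ≤ 0.01; take ln: n ≥ ln(1/0.01)/δ = 4.605/0.5229 = 8.807.
So 9 complete cycles are required.

9 cycles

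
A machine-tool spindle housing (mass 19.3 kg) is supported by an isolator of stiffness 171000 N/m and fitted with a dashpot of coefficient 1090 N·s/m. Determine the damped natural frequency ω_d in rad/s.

89.8 rad/s

ω_n = √(k/m) = √(171000/19.3) = 94.13 rad/s.
Critical damping c_c = 2√(k·m) = 2√(171000 × 19.3) = 3633 N·s/m, so ζ = c/c_c = 1090/3633 = 0.3000.
ω_d = ω_n√(1 − ζ²) = 94.13 × √(1 − 0.0900) = 89.79 rad/s.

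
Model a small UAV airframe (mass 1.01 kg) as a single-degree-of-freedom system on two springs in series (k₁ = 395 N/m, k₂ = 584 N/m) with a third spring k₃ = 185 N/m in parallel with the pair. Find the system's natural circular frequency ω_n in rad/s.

20.4 rad/s

Series pair: k_s = k₁k₂/(k₁+k₂) = (395)(584)/(395 + 584) = 235.6 N/m. In parallel with k₃: k_eq = 235.6 + 185 = 420.6 N/m.
ω_n = √(k_eq/m) = √(420.6/1.01) = √416.5 = 20.41 rad/s.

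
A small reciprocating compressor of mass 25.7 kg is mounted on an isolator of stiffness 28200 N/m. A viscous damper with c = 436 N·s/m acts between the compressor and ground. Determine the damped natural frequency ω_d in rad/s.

ω_n = √(k/m) = √(28200/25.7) = 33.13 rad/s.
Critical damping c_c = 2√(k·m) = 2√(28200 × 25.7) = 1703 N·s/m, so ζ = c/c_c = 436/1703 = 0.2561.
ω_d = ω_n√(1 − ζ²) = 33.13 × √(1 − 0.0656) = 32.02 rad/s.

32.0 rad/s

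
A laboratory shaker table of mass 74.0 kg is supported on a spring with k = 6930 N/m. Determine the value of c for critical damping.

1430 N·s/m

c_c = 2√(k·m) = 2√(6930 × 74.0) = 2 × 716.1 = 1432 N·s/m.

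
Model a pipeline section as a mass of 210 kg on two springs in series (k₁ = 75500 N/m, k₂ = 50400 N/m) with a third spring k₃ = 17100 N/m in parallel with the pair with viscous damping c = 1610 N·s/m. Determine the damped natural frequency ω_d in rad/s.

Series pair: k_s = k₁k₂/(k₁+k₂) = (75500)(50400)/(75500 + 50400) = 30220 N/m. In parallel with k₃: k_eq = 30220 + 17100 = 47320 N/m.
ω_n = √(k_eq/m) = √(47320/210) = 15.01 rad/s.
Critical damping c_c = 2√(k_eq·m) = 2√(47320 × 210) = 6305 N·s/m, so ζ = c/c_c = 1610/6305 = 0.2554.
ω_d = ω_n√(1 − ζ²) = 15.01 × √(1 − 0.0652) = 14.51 rad/s.

14.5 rad/s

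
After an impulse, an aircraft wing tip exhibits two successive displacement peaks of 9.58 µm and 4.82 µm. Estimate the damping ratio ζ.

0.109

Logarithmic decrement δ = (1/n)·ln(x₀/x_n) = (1/1)·ln(9.58/4.82) = (1/1)·ln(1.988) = 0.6869.
ζ = δ/√(4π² + δ²) = 0.6869/√(39.48 + 0.472) = 0.6869/6.321 = 0.1087.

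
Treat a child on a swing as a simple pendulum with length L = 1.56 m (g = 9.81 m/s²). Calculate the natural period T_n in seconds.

For a simple pendulum ω_n = √(g/L) = √(9.81/1.56) = √6.288 = 2.508 rad/s.
T_n = 2π/ω_n = 6.283/2.508 = 2.506 s.

2.51 s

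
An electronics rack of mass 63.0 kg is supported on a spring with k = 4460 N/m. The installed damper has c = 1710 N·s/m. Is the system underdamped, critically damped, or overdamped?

overdamped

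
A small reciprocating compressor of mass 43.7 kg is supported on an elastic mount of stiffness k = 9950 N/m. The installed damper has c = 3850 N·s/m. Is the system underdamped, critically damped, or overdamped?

c_c = 2√(k·m) = 1319 N·s/m; ζ = c/c_c = 3850/1319 = 2.92.
Since ζ > 1 the system is overdamped.

overdamped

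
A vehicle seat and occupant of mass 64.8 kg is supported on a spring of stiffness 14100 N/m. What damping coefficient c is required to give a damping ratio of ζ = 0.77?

c_c = 2√(k·m) = 2√(14100 × 64.8) = 1912 N·s/m.
c = ζ·c_c = 0.77 × 1912 = 1472 N·s/m.

1470 N·s/m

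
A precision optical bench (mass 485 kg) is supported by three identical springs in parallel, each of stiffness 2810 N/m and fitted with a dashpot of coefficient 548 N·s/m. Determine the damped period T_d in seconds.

Parallel springs add: k_eq = 3 × 2810 = 8430 N/m.
ω_n = √(k_eq/m) = √(8430/485) = 4.169 rad/s.
Critical damping c_c = 2√(k_eq·m) = 2√(8430 × 485) = 4044 N·s/m, so ζ = c/c_c = 548/4044 = 0.1355.
ω_d = ω_n√(1 − ζ²) = 4.169 × √(1 − 0.0184) = 4.131 rad/s.
T_d = 2π/ω_d = 1.521 s.

1.52 s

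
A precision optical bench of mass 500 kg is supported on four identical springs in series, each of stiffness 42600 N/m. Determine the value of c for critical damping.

4620 N·s/m

Series springs: 1/k_eq = 4/42600, so k_eq = 42600/4 = 10650 N/m.
c_c = 2√(k_eq·m) = 2√(10650 × 500) = 2 × 2308 = 4615 N·s/m.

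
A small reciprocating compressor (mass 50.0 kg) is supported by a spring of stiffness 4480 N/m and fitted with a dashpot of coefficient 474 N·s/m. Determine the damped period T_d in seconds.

ω_n = √(k/m) = √(4480/50.0) = 9.466 rad/s.
Critical damping c_c = 2√(k·m) = 2√(4480 × 50.0) = 946.6 N·s/m, so ζ = c/c_c = 474/946.6 = 0.5008.
ω_d = ω_n√(1 − ζ²) = 9.466 × √(1 − 0.251) = 8.193 rad/s.
T_d = 2π/ω_d = 0.7669 s.

0.767 s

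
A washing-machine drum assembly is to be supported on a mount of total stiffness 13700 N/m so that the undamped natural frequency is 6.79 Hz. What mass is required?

ω_n = 2πf_n = 2π × 6.79 = 42.66 rad/s.
m = k/ω_n² = 13700/42.66² = 13700/1820 = 7.527 kg.

7.53 kg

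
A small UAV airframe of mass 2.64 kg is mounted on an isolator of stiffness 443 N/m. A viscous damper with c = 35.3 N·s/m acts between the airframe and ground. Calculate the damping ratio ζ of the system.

ω_n = √(k/m) = √(443.0/2.64) = 12.95 rad/s.
Critical damping c_c = 2√(k·m) = 2√(443.0 × 2.64) = 68.40 N·s/m, so ζ = c/c_c = 35.3/68.40 = 0.5161.

0.516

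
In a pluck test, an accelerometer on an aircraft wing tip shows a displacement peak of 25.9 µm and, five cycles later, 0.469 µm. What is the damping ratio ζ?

Logarithmic decrement δ = (1/n)·ln(x₀/x_n) = (1/5)·ln(25.9/0.469) = (1/5)·ln(55.22) = 0.8023.
ζ = δ/√(4π² + δ²) = 0.8023/√(39.48 + 0.644) = 0.8023/6.334 = 0.1267.

0.127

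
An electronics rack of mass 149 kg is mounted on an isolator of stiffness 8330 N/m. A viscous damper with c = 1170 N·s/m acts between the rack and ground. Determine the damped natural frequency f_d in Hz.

1.01 Hz

ω_n = √(k/m) = √(8330/149) = 7.477 rad/s.
Critical damping c_c = 2√(k·m) = 2√(8330 × 149) = 2228 N·s/m, so ζ = c/c_c = 1170/2228 = 0.5251.
ω_d = ω_n√(1 − ζ²) = 7.477 × √(1 − 0.276) = 6.363 rad/s.
f_d = ω_d/(2π) = 1.013 Hz.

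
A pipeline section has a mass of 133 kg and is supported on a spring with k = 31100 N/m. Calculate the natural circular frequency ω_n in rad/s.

15.3 rad/s

ω_n = √(k/m) = √(31100/133) = √233.8 = 15.29 rad/s.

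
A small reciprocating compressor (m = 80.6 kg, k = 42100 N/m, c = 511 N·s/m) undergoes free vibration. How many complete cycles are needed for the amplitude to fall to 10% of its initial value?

3 cycles

ζ = c/(2√(km)) = 511/(2√(42100 × 80.6)) = 511/3684 = 0.1387.
Logarithmic decrement δ = 2πζ/√(1 − ζ²) = 2π × 0.1387/√(1 − 0.0192) = 0.8800.
x_n/x₀ = e^(−nδ) ≤ 0.1; take ln: n ≥ ln(1/0.1)/δ = 2.303/0.8800 = 2.617.
So 3 complete cycles are required.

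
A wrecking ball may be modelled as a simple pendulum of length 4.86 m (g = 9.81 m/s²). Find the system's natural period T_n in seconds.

4.42 s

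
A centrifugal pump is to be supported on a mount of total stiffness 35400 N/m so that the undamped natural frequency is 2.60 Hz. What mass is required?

133 kg

ω_n = 2πf_n = 2π × 2.60 = 16.34 rad/s.
m = k/ω_n² = 35400/16.34² = 35400/266.9 = 132.6 kg.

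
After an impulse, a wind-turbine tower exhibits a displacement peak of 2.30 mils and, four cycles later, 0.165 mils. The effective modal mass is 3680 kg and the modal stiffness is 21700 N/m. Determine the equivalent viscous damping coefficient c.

1860 N·s/m

Logarithmic decrement δ = (1/n)·ln(x₀/x_n) = (1/4)·ln(2.30/0.165) = (1/4)·ln(13.94) = 0.6587.
ζ = δ/√(4π² + δ²) = 0.6587/√(39.48 + 0.434) = 0.6587/6.318 = 0.1043.
c = ζ · 2√(km) = 0.1043 × 2√(21700 × 3680) = 0.1043 × 17870 = 1863 N·s/m.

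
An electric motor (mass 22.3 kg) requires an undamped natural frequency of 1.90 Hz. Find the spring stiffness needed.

3180 N/m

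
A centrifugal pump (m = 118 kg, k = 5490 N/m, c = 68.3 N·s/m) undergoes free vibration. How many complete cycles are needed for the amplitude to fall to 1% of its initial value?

ζ = c/(2√(km)) = 68.3/(2√(5490 × 118)) = 68.3/1610 = 0.04243.
Logarithmic decrement δ = 2πζ/√(1 − ζ²) = 2π × 0.04243/√(1 − 0.00180) = 0.2668.
x_n/x₀ = e^(−nδ) ≤ 0.01; take ln: n ≥ ln(1/0.01)/δ = 4.605/0.2668 = 17.26.
So 18 complete cycles are required.

18 cycles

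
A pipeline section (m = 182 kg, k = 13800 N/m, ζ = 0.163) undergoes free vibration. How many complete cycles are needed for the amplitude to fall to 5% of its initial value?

Logarithmic decrement δ = 2πζ/√(1 − ζ²) = 2π × 0.1630/√(1 − 0.0266) = 1.038.
x_n/x₀ = e^(−nδ) ≤ 0.05; take ln: n ≥ ln(1/0.05)/δ = 2.996/1.038 = 2.886.
So 3 complete cycles are required.

3 cycles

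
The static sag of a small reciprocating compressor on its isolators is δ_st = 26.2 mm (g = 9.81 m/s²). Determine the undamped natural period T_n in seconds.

0.325 s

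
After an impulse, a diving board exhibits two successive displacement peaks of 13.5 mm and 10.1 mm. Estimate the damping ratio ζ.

Logarithmic decrement δ = (1/n)·ln(x₀/x_n) = (1/1)·ln(13.5/10.1) = (1/1)·ln(1.337) = 0.2902.
ζ = δ/√(4π² + δ²) = 0.2902/√(39.48 + 0.0842) = 0.2902/6.290 = 0.04613.

0.0461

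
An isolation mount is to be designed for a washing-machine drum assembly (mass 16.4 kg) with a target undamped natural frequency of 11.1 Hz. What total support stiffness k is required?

79800 N/m

ω_n = 2πf_n = 2π × 11.1 = 69.74 rad/s.
k = m·ω_n² = 16.4 × 69.74² = 16.4 × 4864 = 79770 N/m.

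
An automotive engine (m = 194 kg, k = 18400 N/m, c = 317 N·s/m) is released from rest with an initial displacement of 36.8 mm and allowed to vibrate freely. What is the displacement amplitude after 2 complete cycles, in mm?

12.8 mm

ζ = c/(2√(km)) = 317/(2√(18400 × 194)) = 317/3779 = 0.08389.
Logarithmic decrement δ = 2πζ/√(1 − ζ²) = 2π × 0.08389/√(1 − 0.00704) = 0.5290.
After n cycles, x_n/x₀ = e^(−nδ), so x_2 = 36.8 × e^(−2 × 0.5290) = 36.8 × 0.3472 = 12.78 mm.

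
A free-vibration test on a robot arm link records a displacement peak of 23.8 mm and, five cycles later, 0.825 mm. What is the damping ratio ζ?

Logarithmic decrement δ = (1/n)·ln(x₀/x_n) = (1/5)·ln(23.8/0.825) = (1/5)·ln(28.85) = 0.6724.
ζ = δ/√(4π² + δ²) = 0.6724/√(39.48 + 0.452) = 0.6724/6.319 = 0.1064.

0.106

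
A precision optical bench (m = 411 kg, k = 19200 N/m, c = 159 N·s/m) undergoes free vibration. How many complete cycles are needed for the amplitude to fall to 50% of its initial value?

ζ = c/(2√(km)) = 159/(2√(19200 × 411)) = 159/5618 = 0.02830.
Logarithmic decrement δ = 2πζ/√(1 − ζ²) = 2π × 0.02830/√(1 − 0.000801) = 0.1779.
x_n/x₀ = e^(−nδ) ≤ 0.5; take ln: n ≥ ln(1/0.5)/δ = 0.6931/0.1779 = 3.897.
So 4 complete cycles are required.

4 cycles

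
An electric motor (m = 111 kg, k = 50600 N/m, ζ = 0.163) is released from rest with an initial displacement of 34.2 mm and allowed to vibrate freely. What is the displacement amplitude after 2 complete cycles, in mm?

4.29 mm

Logarithmic decrement δ = 2πζ/√(1 − ζ²) = 2π × 0.1630/√(1 − 0.0266) = 1.038.
After n cycles, x_n/x₀ = e^(−nδ), so x_2 = 34.2 × e^(−2 × 1.038) = 34.2 × 0.1254 = 4.289 mm.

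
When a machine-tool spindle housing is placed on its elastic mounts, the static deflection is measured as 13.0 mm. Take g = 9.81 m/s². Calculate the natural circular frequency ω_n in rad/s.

27.5 rad/s

ω_n = √(g/δ_st) = √(9.81/0.0130) = √754.6 = 27.47 rad/s.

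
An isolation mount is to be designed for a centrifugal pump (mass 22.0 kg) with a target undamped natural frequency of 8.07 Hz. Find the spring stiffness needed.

56600 N/m

ω_n = 2πf_n = 2π × 8.07 = 50.71 rad/s.
k = m·ω_n² = 22.0 × 50.71² = 22.0 × 2571 = 56560 N/m.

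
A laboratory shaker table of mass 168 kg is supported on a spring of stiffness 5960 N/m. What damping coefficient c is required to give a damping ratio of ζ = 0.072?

144 N·s/m

c_c = 2√(k·m) = 2√(5960 × 168) = 2001 N·s/m.
c = ζ·c_c = 0.072 × 2001 = 144.1 N·s/m.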